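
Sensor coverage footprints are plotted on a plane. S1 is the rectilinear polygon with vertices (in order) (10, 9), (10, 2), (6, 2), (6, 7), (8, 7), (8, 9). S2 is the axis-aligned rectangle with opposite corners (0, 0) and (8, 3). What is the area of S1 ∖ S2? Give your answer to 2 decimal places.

|S1| = 24, |S1∩S2| = 2.
|S1 ∖ S2| = |S1| − |S1∩S2| = 24 − 2 = 22.00.

22.00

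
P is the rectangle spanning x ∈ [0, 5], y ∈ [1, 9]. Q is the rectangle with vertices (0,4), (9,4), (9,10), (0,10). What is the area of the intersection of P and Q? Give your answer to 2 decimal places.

|P∩Q|: x∈[0,5], y∈[4,9] → 5·5 = 25.

25.00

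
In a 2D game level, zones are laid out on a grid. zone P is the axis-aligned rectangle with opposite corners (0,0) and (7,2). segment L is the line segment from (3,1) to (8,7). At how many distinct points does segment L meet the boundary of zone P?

The segment meets the boundary at (3.833,2).

1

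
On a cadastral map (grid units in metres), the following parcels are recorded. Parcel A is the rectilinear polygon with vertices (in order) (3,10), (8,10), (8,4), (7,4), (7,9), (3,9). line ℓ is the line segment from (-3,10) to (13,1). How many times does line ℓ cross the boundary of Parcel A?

2

The segment meets the boundary at (7.667,4), (7,4.375).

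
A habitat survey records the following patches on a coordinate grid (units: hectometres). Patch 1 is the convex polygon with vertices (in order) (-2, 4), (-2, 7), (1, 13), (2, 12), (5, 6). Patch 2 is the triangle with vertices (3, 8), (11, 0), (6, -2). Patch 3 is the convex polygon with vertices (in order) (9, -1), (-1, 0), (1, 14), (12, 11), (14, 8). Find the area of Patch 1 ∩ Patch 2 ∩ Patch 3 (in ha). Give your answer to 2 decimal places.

The intersection is the polygon with vertices (3,8), (5,6), (3.711,5.632).
By the shoelace formula its area is 1.66.

1.66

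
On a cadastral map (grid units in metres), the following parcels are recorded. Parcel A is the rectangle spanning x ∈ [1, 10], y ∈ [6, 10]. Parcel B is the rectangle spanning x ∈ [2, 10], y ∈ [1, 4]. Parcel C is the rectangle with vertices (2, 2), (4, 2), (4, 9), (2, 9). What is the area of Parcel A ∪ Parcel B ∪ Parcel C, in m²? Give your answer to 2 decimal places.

64.00

By inclusion–exclusion:
Individual areas: |Parcel A| = 36, |Parcel B| = 24, |Parcel C| = 14.
|Parcel A∩Parcel B| = 0 (no overlap).
|Parcel A∩Parcel C|: x∈[2,4], y∈[6,9] → 2·3 = 6.
|Parcel B∩Parcel C|: x∈[2,4], y∈[2,4] → 2·2 = 4.
|Parcel A∩Parcel B∩Parcel C| = 0.
|Parcel A ∪ Parcel B ∪ Parcel C| = 74 − 10 + 0 = 64.00.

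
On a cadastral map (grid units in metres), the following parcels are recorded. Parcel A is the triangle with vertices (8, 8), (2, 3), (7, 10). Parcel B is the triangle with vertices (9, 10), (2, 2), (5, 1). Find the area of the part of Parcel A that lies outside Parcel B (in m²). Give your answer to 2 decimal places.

|Parcel A| = 8.5, |Parcel A∩Parcel B| = 1.0699.
|Parcel A ∖ Parcel B| = |Parcel A| − |Parcel A∩Parcel B| = 8.5 − 1.0699 = 7.43.

7.43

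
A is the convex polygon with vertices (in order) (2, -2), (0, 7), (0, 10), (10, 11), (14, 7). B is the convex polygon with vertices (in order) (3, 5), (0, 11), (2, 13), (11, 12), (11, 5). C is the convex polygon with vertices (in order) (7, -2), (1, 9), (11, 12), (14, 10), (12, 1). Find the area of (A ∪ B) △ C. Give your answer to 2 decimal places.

|A ∪ B| = 126.7619.
|(A ∪ B) ∩ C| = 75.7714.
|(A ∪ B) △ C| = 126.7619 + 108.5 − 151.5428 = 83.72.

83.72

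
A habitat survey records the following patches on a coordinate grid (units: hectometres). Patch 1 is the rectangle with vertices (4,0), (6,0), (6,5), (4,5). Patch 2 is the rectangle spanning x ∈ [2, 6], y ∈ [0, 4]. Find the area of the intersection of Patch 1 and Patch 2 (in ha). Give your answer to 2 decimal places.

|Patch 1∩Patch 2|: x∈[4,6], y∈[0,4] → 2·4 = 8.

8.00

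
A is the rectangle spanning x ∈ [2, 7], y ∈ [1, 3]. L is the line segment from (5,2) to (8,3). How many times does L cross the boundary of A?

1

The segment meets the boundary at (7,2.667).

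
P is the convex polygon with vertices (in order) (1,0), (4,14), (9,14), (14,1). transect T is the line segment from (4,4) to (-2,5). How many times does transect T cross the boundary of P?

The segment meets the boundary at (1.931,4.345).

1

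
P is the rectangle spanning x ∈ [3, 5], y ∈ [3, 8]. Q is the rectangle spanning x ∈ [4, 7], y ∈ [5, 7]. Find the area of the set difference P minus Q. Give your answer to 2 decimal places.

8.00

|P∩Q|: x∈[4,5], y∈[5,7] → 1·2 = 2.
|P| = 10.
|P ∖ Q| = |P| − |P∩Q| = 10 − 2 = 8.00.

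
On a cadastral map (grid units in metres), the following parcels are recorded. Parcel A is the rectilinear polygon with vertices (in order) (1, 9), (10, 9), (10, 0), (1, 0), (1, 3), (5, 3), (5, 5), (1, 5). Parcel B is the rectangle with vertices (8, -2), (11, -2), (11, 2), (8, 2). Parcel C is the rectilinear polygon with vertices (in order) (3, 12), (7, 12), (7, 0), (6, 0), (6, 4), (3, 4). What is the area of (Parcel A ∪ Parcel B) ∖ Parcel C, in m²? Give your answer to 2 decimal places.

|Parcel A ∪ Parcel B| = 81.
|(Parcel A ∪ Parcel B) ∩ Parcel C| = 22.
|(Parcel A ∪ Parcel B) ∖ Parcel C| = 81 − 22 = 59.00.

59.00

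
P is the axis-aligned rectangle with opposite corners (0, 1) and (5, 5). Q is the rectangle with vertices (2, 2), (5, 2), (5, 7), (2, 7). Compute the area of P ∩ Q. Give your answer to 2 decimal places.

9.00

|P∩Q|: x∈[2,5], y∈[2,5] → 3·3 = 9.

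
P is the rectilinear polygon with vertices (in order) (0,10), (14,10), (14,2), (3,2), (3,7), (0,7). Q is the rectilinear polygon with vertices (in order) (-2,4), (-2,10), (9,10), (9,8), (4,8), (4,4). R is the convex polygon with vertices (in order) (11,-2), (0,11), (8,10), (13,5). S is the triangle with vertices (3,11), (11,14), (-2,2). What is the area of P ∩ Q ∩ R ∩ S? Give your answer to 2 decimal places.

7.75

The intersection is the polygon with vertices (4,8), (4,7.538), (3.399,6.983), (1.811,8.86), (2.444,10), (6.667,10), (4.5,8).
By the shoelace formula its area is 7.75.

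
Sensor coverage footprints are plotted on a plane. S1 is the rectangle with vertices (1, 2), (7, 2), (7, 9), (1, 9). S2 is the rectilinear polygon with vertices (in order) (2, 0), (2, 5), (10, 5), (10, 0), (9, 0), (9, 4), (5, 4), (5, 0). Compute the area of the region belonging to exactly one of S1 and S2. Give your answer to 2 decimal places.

|S1| = 42, |S2| = 24, |S1∩S2| = 11.
|S1 △ S2| = |S1| + |S2| − 2·|S1∩S2| = 42 + 24 − 22 = 44.00.

44.00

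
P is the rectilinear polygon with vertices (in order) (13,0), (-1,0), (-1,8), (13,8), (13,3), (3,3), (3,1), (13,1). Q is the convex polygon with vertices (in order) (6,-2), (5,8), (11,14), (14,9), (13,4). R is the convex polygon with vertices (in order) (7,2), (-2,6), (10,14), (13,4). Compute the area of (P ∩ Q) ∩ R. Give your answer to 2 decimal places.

The region (P ∩ Q) ∩ R is the polygon with vertices (5.5,3), (5,8), (11.8,8), (13,4), (10,3).
By the shoelace formula its area is 34.85.

34.85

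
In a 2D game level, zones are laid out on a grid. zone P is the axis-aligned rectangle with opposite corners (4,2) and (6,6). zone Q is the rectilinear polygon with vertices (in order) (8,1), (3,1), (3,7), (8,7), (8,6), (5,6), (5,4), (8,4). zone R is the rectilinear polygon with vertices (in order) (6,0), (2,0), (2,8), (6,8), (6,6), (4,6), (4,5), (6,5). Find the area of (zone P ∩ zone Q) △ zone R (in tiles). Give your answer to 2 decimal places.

|zone P ∩ zone Q| = 6.
|(zone P ∩ zone Q) ∩ zone R| = 5.
|(zone P ∩ zone Q) △ zone R| = 6 + 30 − 10 = 26.00.

26.00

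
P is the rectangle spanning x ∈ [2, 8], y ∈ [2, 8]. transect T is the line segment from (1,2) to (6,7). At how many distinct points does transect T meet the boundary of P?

The segment meets the boundary at (2,3).

1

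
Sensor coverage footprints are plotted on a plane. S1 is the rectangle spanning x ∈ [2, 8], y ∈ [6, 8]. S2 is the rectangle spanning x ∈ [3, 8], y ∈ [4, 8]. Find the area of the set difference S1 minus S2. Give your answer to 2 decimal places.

2.00

|S1∩S2|: x∈[3,8], y∈[6,8] → 5·2 = 10.
|S1| = 12.
|S1 ∖ S2| = |S1| − |S1∩S2| = 12 − 10 = 2.00.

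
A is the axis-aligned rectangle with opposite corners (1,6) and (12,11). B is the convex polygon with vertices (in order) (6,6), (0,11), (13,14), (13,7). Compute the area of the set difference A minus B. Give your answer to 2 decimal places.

12.99

|A| = 55, |A∩B| = 42.0119.
|A ∖ B| = |A| − |A∩B| = 55 − 42.0119 = 12.99.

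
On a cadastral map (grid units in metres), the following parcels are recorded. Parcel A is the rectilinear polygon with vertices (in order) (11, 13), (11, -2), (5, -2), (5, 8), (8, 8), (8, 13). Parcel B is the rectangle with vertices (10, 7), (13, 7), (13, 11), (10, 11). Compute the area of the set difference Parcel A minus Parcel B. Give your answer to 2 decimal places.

71.00

|Parcel A| = 75, |Parcel A∩Parcel B| = 4.
|Parcel A ∖ Parcel B| = |Parcel A| − |Parcel A∩Parcel B| = 75 − 4 = 71.00.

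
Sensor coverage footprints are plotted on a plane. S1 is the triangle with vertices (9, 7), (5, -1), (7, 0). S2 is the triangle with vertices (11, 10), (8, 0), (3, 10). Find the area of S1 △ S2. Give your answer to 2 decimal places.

40.48

|S1| = 6, |S2| = 40, |S1∩S2| = 2.7614.
|S1 △ S2| = |S1| + |S2| − 2·|S1∩S2| = 6 + 40 − 5.5227 = 40.48.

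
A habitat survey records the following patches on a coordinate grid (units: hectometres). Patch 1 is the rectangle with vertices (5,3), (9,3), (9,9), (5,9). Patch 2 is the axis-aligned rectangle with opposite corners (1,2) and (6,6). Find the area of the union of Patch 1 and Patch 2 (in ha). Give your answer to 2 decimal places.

By inclusion–exclusion:
Individual areas: |Patch 1| = 24, |Patch 2| = 20.
|Patch 1∩Patch 2|: x∈[5,6], y∈[3,6] → 1·3 = 3.
|Patch 1 ∪ Patch 2| = 44 − 3 = 41.00.

41.00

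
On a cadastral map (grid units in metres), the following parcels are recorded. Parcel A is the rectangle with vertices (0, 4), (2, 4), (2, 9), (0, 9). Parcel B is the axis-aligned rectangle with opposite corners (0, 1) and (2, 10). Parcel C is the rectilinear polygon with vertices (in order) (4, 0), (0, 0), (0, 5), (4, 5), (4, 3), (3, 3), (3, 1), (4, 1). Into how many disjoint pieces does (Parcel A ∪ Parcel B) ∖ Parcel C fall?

(Parcel A ∪ Parcel B) ∖ Parcel C is a single connected region.

1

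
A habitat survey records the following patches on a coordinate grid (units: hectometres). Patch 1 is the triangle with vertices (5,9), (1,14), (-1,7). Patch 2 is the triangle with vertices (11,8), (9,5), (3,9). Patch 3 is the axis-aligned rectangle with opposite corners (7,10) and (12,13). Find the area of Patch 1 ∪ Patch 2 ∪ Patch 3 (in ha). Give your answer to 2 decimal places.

By inclusion–exclusion:
Individual areas: |Patch 1| = 19, |Patch 2| = 13, |Patch 3| = 15.
|Patch 1∩Patch 2| = 0.2626.
|Patch 1∩Patch 3| = 0.
|Patch 2∩Patch 3| = 0.
|Patch 1∩Patch 2∩Patch 3| = 0.
|Patch 1 ∪ Patch 2 ∪ Patch 3| = 47 − 0.2626 + 0 = 46.74.

46.74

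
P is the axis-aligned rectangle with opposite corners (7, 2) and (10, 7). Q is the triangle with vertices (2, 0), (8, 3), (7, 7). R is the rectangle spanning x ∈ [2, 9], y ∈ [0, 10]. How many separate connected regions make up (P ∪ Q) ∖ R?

1

(P ∪ Q) ∖ R is a single connected region.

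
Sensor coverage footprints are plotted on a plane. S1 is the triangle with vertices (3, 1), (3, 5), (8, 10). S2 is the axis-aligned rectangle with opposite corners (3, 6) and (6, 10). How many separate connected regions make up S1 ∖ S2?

S1 ∖ S2 splits into 2 disjoint pieces (area 6.4444, area 1.6).

2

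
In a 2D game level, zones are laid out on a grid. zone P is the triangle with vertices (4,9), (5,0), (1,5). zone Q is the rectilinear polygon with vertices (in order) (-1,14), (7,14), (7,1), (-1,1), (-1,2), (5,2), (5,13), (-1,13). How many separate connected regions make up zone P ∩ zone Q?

zone P ∩ zone Q is a single connected region.

1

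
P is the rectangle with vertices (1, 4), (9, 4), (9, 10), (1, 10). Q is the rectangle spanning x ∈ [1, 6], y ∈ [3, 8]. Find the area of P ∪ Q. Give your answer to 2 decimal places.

By inclusion–exclusion:
Individual areas: |P| = 48, |Q| = 25.
|P∩Q|: x∈[1,6], y∈[4,8] → 5·4 = 20.
|P ∪ Q| = 73 − 20 = 53.00.

53.00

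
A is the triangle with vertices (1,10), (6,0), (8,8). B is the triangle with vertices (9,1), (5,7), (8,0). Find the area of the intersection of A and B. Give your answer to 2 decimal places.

The intersection is the polygon with vertices (6.737,2.947), (5,7), (7,4).
By the shoelace formula its area is 1.45.

1.45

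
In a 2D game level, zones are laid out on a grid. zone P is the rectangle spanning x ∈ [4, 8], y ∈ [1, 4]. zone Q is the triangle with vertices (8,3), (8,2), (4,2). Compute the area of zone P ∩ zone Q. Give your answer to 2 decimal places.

2.00

The intersection is the polygon with vertices (8,2), (4,2), (8,3).
By the shoelace formula its area is 2.00.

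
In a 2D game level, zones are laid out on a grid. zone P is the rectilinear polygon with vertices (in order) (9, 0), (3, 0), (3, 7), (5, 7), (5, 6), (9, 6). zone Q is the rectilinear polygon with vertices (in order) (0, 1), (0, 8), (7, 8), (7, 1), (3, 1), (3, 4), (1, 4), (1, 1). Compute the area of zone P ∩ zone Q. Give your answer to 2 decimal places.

The intersection is the polygon with vertices (3,4), (3,7), (5,7), (5,6), (7,6), (7,1), (3,1).
By the shoelace formula its area is 22.00.

22.00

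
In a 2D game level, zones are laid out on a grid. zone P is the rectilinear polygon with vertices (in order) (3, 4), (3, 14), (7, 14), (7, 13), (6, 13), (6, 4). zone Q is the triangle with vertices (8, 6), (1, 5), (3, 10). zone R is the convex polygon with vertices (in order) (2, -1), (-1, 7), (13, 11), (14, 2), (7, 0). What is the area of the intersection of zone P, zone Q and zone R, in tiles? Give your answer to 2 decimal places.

8.31

The intersection is the polygon with vertices (6,7.6), (6,5.714), (3,5.286), (3,8.143), (4.71,8.632).
By the shoelace formula its area is 8.31.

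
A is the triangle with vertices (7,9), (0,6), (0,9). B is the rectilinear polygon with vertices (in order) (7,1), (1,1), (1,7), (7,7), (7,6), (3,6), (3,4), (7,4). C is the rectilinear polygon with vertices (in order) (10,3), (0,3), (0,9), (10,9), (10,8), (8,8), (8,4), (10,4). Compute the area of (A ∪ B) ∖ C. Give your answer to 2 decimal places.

|A ∪ B| = 38.119.
|(A ∪ B) ∩ C| = 26.119.
|(A ∪ B) ∖ C| = 38.119 − 26.119 = 12.00.

12.00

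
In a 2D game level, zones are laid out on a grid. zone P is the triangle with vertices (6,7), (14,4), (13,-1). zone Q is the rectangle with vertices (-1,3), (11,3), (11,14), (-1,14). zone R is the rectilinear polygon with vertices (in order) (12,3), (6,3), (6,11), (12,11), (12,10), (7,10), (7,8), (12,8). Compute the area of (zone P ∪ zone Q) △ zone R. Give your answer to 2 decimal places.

115.31

|zone P ∪ zone Q| = 145.1875.
|(zone P ∪ zone Q) ∩ zone R| = 33.9375.
|(zone P ∪ zone Q) △ zone R| = 145.1875 + 38 − 67.875 = 115.31.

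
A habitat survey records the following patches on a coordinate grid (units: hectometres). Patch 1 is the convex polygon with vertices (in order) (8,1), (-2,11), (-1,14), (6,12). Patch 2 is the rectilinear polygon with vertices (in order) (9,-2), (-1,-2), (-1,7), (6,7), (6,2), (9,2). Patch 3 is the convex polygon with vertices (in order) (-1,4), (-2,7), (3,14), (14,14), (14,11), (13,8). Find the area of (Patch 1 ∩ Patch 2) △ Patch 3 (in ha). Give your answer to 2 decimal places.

106.91

|Patch 1 ∩ Patch 2| = 8.4091.
|(Patch 1 ∩ Patch 2) ∩ Patch 3| = 4.5.
|(Patch 1 ∩ Patch 2) △ Patch 3| = 8.4091 + 107.5 − 9 = 106.91.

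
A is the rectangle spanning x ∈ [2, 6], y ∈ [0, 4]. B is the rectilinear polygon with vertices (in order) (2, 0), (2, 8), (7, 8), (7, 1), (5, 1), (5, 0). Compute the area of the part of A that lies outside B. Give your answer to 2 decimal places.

|A| = 16, |A∩B| = 15.
|A ∖ B| = |A| − |A∩B| = 16 − 15 = 1.00.

1.00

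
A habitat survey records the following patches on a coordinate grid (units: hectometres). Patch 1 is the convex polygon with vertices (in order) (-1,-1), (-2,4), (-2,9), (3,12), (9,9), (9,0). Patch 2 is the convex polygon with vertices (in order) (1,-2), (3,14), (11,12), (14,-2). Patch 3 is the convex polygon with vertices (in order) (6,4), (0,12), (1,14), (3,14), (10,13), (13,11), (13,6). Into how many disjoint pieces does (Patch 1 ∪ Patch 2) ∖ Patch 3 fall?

(Patch 1 ∪ Patch 2) ∖ Patch 3 is a single connected region.

1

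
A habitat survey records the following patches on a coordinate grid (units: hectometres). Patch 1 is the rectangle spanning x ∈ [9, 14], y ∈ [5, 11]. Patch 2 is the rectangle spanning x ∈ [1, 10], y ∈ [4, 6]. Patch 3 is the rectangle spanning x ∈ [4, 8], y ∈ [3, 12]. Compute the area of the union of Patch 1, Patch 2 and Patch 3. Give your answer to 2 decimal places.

By inclusion–exclusion:
Individual areas: |Patch 1| = 30, |Patch 2| = 18, |Patch 3| = 36.
|Patch 1∩Patch 2|: x∈[9,10], y∈[5,6] → 1·1 = 1.
|Patch 1∩Patch 3| = 0 (no overlap).
|Patch 2∩Patch 3|: x∈[4,8], y∈[4,6] → 4·2 = 8.
|Patch 1∩Patch 2∩Patch 3| = 0.
|Patch 1 ∪ Patch 2 ∪ Patch 3| = 84 − 9 + 0 = 75.00.

75.00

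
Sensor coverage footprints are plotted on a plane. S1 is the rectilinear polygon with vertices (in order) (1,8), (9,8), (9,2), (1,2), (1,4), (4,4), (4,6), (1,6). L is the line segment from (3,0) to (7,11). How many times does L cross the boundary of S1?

2

The segment meets the boundary at (5.909,8), (3.727,2).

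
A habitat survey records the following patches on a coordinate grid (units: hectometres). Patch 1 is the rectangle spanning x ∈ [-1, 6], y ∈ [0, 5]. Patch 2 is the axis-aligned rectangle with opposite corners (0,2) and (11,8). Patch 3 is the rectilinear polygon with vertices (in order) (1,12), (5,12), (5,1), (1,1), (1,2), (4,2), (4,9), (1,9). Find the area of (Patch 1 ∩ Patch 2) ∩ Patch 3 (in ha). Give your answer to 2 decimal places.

|Patch 1 ∩ Patch 2| = 18.
|(Patch 1 ∩ Patch 2) ∩ Patch 3| = 3.00.

3.00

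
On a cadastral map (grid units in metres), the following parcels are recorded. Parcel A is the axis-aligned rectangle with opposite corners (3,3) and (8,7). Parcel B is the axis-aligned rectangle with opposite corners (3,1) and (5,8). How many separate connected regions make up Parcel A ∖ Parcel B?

1

Parcel A ∖ Parcel B is a single connected region.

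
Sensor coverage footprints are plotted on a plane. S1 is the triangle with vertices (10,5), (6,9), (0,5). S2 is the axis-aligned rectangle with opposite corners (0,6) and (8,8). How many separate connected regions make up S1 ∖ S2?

2

S1 ∖ S2 splits into 2 disjoint pieces (area 9.25, area 1.25).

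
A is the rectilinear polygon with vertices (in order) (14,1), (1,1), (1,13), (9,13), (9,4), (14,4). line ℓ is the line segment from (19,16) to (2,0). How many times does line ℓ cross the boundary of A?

The segment meets the boundary at (3.062,1), (9,6.588).

2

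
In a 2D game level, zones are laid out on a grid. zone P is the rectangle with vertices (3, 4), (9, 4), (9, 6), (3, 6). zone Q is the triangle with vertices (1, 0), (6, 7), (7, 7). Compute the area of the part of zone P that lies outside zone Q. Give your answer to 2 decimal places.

|zone P| = 12, |zone P∩zone Q| = 1.4286.
|zone P ∖ zone Q| = |zone P| − |zone P∩zone Q| = 12 − 1.4286 = 10.57.

10.57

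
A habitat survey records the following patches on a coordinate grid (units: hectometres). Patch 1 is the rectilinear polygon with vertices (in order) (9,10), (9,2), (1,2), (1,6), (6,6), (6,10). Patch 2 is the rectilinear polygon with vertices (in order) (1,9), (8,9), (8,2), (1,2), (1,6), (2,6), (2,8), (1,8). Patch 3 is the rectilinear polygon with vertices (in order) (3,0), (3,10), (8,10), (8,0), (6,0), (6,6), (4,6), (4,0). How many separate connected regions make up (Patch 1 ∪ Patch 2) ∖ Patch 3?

(Patch 1 ∪ Patch 2) ∖ Patch 3 splits into 3 disjoint pieces (area 8, area 8, area 12).

3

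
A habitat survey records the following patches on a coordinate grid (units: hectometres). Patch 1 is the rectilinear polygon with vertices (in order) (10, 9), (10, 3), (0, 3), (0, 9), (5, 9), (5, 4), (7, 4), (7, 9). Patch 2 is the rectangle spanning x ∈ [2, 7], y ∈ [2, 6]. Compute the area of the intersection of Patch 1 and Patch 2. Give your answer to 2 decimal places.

11.00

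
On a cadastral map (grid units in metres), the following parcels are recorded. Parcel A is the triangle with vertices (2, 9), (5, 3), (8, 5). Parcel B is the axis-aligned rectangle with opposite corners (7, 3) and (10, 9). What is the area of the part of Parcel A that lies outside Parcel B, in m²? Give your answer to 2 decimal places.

|Parcel A| = 12, |Parcel A∩Parcel B| = 0.6667.
|Parcel A ∖ Parcel B| = |Parcel A| − |Parcel A∩Parcel B| = 12 − 0.6667 = 11.33.

11.33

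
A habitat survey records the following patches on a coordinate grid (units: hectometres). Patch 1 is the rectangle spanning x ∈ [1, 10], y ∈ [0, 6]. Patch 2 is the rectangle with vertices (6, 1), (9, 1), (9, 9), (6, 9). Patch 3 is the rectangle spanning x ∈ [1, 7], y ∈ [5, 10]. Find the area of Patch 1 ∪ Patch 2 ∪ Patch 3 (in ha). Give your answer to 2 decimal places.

84.00

By inclusion–exclusion:
Individual areas: |Patch 1| = 54, |Patch 2| = 24, |Patch 3| = 30.
|Patch 1∩Patch 2|: x∈[6,9], y∈[1,6] → 3·5 = 15.
|Patch 1∩Patch 3|: x∈[1,7], y∈[5,6] → 6·1 = 6.
|Patch 2∩Patch 3|: x∈[6,7], y∈[5,9] → 1·4 = 4.
|Patch 1∩Patch 2∩Patch 3| = 1.
|Patch 1 ∪ Patch 2 ∪ Patch 3| = 108 − 25 + 1 = 84.00.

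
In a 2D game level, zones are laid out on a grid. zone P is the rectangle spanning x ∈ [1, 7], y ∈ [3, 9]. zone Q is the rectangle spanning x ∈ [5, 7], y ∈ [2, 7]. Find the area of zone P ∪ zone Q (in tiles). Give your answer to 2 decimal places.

By inclusion–exclusion:
Individual areas: |zone P| = 36, |zone Q| = 10.
|zone P∩zone Q|: x∈[5,7], y∈[3,7] → 2·4 = 8.
|zone P ∪ zone Q| = 46 − 8 = 38.00.

38.00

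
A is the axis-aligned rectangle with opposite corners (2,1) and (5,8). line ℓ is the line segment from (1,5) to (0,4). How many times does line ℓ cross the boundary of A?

The segment lies entirely outside A and never meets its boundary.

0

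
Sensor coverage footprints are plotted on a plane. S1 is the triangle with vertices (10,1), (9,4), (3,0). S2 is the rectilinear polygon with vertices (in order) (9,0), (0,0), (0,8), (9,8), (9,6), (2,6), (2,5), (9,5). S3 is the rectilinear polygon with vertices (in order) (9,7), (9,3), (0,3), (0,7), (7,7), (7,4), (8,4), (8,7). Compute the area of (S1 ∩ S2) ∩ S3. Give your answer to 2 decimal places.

The region (S1 ∩ S2) ∩ S3 is the polygon with vertices (9,3), (7.5,3), (9,4).
By the shoelace formula its area is 0.75.

0.75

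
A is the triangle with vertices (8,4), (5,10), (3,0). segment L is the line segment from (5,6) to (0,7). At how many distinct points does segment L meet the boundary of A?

1

The segment meets the boundary at (4.231,6.154).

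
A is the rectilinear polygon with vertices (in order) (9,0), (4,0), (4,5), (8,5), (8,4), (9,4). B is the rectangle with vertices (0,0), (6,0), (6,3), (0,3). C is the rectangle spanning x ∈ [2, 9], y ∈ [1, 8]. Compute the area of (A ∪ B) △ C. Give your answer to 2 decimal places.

39.00

|A ∪ B| = 36.
|(A ∪ B) ∩ C| = 23.
|(A ∪ B) △ C| = 36 + 49 − 46 = 39.00.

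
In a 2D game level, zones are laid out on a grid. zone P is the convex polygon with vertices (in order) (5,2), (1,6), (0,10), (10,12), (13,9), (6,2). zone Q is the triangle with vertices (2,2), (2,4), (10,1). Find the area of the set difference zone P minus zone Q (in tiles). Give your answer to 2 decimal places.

75.61

|zone P| = 77, |zone P∩zone Q| = 1.3909.
|zone P ∖ zone Q| = |zone P| − |zone P∩zone Q| = 77 − 1.3909 = 75.61.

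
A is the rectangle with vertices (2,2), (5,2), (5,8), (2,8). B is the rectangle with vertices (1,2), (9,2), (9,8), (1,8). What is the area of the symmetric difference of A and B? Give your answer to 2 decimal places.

|A∩B|: x∈[2,5], y∈[2,8] → 3·6 = 18.
|A △ B| = |A| + |B| − 2·|A∩B| = 18 + 48 − 36 = 30.00.

30.00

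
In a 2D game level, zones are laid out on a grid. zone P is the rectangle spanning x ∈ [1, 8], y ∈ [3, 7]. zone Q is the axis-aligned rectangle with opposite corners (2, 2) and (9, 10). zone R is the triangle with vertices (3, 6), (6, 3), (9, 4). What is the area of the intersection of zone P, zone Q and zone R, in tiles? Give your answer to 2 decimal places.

5.67

The intersection is the polygon with vertices (8,3.667), (6,3), (3,6), (8,4.333).
By the shoelace formula its area is 5.67.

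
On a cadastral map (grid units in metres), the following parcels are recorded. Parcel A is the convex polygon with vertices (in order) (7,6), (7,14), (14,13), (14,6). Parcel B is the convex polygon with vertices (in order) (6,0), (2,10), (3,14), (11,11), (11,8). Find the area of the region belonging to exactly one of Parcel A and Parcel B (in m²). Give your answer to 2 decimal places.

|Parcel A| = 52.5, |Parcel B| = 72, |Parcel A∩Parcel B| = 21.75.
|Parcel A △ Parcel B| = |Parcel A| + |Parcel B| − 2·|Parcel A∩Parcel B| = 52.5 + 72 − 43.5 = 81.00.

81.00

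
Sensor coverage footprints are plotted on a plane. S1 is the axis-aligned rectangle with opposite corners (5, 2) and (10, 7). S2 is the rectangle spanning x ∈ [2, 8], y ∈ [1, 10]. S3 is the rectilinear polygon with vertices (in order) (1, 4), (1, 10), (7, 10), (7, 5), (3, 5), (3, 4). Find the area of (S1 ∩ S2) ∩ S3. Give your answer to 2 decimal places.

4.00

The region (S1 ∩ S2) ∩ S3 is the polygon with vertices (5,7), (7,7), (7,5), (5,5).
By the shoelace formula its area is 4.00.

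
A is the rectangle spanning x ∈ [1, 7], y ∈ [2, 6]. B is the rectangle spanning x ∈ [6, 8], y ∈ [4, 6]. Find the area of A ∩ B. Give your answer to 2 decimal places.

|A∩B|: x∈[6,7], y∈[4,6] → 1·2 = 2.

2.00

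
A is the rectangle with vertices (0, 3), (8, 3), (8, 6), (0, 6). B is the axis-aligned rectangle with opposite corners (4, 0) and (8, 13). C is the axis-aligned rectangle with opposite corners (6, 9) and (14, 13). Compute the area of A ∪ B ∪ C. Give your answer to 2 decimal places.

By inclusion–exclusion:
Individual areas: |A| = 24, |B| = 52, |C| = 32.
|A∩B|: x∈[4,8], y∈[3,6] → 4·3 = 12.
|A∩C| = 0 (no overlap).
|B∩C|: x∈[6,8], y∈[9,13] → 2·4 = 8.
|A∩B∩C| = 0.
|A ∪ B ∪ C| = 108 − 20 + 0 = 88.00.

88.00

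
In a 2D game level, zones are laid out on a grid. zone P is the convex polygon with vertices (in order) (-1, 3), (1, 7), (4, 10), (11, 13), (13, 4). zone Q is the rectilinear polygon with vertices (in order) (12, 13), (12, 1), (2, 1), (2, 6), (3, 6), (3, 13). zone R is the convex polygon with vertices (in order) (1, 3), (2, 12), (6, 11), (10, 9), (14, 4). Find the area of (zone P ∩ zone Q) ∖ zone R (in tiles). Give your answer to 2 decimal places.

14.90

|zone P ∩ zone Q| = 71.0357.
|(zone P ∩ zone Q) ∩ zone R| = 56.1319.
|(zone P ∩ zone Q) ∖ zone R| = 71.0357 − 56.1319 = 14.90.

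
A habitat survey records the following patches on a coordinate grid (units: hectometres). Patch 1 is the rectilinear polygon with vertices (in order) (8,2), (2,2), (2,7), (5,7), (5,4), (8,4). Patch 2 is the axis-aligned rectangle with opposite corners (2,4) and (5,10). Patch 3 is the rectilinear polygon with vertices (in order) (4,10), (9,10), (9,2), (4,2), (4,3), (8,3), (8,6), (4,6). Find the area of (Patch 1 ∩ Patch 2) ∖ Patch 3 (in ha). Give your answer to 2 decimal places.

|Patch 1 ∩ Patch 2| = 9.
|(Patch 1 ∩ Patch 2) ∩ Patch 3| = 1.
|(Patch 1 ∩ Patch 2) ∖ Patch 3| = 9 − 1 = 8.00.

8.00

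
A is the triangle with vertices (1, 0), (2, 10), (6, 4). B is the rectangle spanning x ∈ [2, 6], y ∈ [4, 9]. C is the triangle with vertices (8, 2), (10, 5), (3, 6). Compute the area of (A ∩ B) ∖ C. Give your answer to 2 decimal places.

9.72

|A ∩ B| = 11.6667.
|(A ∩ B) ∩ C| = 1.9474.
|(A ∩ B) ∖ C| = 11.6667 − 1.9474 = 9.72.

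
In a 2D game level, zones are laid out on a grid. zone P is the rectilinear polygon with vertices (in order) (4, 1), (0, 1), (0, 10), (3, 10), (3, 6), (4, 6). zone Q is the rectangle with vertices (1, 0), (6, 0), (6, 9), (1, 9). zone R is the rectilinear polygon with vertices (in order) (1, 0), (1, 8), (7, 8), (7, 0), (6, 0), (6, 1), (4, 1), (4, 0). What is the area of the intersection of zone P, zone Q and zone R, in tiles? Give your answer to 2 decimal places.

19.00

The intersection is the polygon with vertices (1,8), (3,8), (3,6), (4,6), (4,1), (1,1).
By the shoelace formula its area is 19.00.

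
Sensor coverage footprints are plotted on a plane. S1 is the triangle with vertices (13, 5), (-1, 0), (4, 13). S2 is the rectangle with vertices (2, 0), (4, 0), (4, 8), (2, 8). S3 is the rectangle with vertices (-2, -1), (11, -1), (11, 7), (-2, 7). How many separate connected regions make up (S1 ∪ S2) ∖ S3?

2

(S1 ∪ S2) ∖ S3 splits into 2 disjoint pieces (area 27.1808, area 2.4921).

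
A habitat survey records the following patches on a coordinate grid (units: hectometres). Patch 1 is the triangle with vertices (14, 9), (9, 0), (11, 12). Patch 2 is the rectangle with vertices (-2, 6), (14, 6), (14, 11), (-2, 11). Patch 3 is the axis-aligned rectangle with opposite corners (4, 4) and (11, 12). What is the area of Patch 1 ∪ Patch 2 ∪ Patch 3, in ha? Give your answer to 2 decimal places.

By inclusion–exclusion:
Individual areas: |Patch 1| = 21, |Patch 2| = 80, |Patch 3| = 56.
|Patch 1∩Patch 2| = 13.4167.
|Patch 1∩Patch 3| = 5.3333.
|Patch 2∩Patch 3|: x∈[4,11], y∈[6,11] → 7·5 = 35.
|Patch 1∩Patch 2∩Patch 3| = 2.9167.
|Patch 1 ∪ Patch 2 ∪ Patch 3| = 157 − 53.75 + 2.9167 = 106.17.

106.17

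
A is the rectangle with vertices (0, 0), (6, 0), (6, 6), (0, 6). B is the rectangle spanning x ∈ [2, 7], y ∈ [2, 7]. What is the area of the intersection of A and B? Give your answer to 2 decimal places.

|A∩B|: x∈[2,6], y∈[2,6] → 4·4 = 16.

16.00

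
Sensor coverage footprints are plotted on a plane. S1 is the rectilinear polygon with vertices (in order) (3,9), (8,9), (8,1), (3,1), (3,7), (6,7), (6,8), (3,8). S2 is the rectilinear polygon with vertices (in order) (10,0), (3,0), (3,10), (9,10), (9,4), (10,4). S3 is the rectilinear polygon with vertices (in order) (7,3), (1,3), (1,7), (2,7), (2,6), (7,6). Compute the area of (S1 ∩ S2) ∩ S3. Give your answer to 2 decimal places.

12.00

The region (S1 ∩ S2) ∩ S3 is the polygon with vertices (3,6), (7,6), (7,3), (3,3).
By the shoelace formula its area is 12.00.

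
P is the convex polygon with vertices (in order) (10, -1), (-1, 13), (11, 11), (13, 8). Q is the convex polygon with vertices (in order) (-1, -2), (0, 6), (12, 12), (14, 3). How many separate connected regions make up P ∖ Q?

P ∖ Q splits into 3 disjoint pieces (area 3.5472, area 26.3221, area 0.025).

3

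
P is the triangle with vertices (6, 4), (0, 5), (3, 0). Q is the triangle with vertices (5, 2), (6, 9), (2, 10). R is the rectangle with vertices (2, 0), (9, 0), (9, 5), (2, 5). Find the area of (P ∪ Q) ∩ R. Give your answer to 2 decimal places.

11.66

|P ∪ Q| = 26.8284.
|(P ∪ Q) ∩ R| = 11.66.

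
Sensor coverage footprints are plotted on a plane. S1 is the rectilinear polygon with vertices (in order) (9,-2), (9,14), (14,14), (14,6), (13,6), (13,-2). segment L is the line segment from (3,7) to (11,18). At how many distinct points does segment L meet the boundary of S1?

The segment lies entirely outside S1 and never meets its boundary.

0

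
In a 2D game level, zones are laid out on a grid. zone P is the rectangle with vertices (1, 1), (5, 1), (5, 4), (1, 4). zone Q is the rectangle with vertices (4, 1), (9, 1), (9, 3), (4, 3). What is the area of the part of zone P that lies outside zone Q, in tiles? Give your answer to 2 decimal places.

|zone P∩zone Q|: x∈[4,5], y∈[1,3] → 1·2 = 2.
|zone P| = 12.
|zone P ∖ zone Q| = |zone P| − |zone P∩zone Q| = 12 − 2 = 10.00.

10.00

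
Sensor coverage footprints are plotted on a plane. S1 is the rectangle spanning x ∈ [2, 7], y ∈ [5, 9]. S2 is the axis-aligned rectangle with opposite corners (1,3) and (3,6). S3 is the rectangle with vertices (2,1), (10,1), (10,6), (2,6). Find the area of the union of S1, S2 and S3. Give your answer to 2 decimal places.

By inclusion–exclusion:
Individual areas: |S1| = 20, |S2| = 6, |S3| = 40.
|S1∩S2|: x∈[2,3], y∈[5,6] → 1·1 = 1.
|S1∩S3|: x∈[2,7], y∈[5,6] → 5·1 = 5.
|S2∩S3|: x∈[2,3], y∈[3,6] → 1·3 = 3.
|S1∩S2∩S3| = 1.
|S1 ∪ S2 ∪ S3| = 66 − 9 + 1 = 58.00.

58.00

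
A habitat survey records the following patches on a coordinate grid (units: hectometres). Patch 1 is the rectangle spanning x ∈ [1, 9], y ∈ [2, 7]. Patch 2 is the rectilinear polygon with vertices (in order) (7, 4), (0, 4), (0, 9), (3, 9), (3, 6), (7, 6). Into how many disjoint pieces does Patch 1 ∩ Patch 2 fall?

1

Patch 1 ∩ Patch 2 is a single connected region.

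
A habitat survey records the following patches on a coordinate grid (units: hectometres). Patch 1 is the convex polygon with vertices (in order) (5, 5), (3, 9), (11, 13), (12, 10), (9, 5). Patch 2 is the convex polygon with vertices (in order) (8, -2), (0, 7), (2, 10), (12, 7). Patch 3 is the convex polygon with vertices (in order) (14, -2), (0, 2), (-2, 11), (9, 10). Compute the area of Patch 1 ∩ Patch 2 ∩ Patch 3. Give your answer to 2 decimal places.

20.52

The intersection is the polygon with vertices (3.875,9.438), (10,7.6), (10.229,7.049), (9,5), (5,5), (3,9).
By the shoelace formula its area is 20.52.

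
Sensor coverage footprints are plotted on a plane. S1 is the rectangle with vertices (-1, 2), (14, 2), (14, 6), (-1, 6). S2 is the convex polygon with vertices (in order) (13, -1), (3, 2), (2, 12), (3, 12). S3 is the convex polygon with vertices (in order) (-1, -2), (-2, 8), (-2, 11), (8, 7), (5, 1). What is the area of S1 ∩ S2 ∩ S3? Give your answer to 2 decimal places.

The intersection is the polygon with vertices (3,2), (2.6,6), (7.5,6), (5.5,2).
By the shoelace formula its area is 14.80.

14.80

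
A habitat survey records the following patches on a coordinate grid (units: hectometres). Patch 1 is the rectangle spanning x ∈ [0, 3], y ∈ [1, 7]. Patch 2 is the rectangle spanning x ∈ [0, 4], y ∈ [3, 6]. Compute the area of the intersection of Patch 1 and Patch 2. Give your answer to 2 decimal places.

|Patch 1∩Patch 2|: x∈[0,3], y∈[3,6] → 3·3 = 9.

9.00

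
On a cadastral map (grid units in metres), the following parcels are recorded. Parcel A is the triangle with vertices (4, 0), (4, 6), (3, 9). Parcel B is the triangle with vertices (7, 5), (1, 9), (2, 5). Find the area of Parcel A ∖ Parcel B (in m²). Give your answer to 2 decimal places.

1.66

|Parcel A| = 3, |Parcel A∩Parcel B| = 1.3368.
|Parcel A ∖ Parcel B| = |Parcel A| − |Parcel A∩Parcel B| = 3 − 1.3368 = 1.66.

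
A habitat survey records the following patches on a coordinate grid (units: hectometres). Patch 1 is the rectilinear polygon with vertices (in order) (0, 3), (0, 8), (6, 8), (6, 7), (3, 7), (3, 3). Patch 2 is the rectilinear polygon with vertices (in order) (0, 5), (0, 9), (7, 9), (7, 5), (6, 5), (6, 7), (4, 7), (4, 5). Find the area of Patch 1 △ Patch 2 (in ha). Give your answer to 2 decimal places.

18.00

|Patch 1| = 18, |Patch 2| = 24, |Patch 1∩Patch 2| = 12.
|Patch 1 △ Patch 2| = |Patch 1| + |Patch 2| − 2·|Patch 1∩Patch 2| = 18 + 24 − 24 = 18.00.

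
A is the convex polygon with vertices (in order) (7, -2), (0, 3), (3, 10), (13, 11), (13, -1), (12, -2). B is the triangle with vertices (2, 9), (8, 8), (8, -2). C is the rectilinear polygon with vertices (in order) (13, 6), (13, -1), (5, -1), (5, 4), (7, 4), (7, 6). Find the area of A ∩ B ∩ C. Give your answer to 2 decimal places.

11.48

The intersection is the polygon with vertices (8,-1), (7.455,-1), (5,3.5), (5,4), (7,4), (7,6), (8,6).
By the shoelace formula its area is 11.48.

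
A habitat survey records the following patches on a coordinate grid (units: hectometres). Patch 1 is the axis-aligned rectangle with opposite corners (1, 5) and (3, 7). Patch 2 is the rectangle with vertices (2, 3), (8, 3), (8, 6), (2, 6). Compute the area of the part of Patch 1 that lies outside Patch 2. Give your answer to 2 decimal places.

|Patch 1∩Patch 2|: x∈[2,3], y∈[5,6] → 1·1 = 1.
|Patch 1| = 4.
|Patch 1 ∖ Patch 2| = |Patch 1| − |Patch 1∩Patch 2| = 4 − 1 = 3.00.

3.00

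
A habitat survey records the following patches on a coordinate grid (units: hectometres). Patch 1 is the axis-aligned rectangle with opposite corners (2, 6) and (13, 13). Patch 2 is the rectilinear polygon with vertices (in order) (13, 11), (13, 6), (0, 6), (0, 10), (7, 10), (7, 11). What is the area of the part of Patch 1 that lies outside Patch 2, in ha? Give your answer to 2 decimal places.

|Patch 1| = 77, |Patch 1∩Patch 2| = 50.
|Patch 1 ∖ Patch 2| = |Patch 1| − |Patch 1∩Patch 2| = 77 − 50 = 27.00.

27.00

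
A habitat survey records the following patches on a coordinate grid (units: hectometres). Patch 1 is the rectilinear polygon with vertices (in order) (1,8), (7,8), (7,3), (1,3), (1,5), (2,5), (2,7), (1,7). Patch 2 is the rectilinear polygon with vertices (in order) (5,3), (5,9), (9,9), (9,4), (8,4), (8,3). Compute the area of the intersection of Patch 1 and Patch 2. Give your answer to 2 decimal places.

10.00

The intersection is the polygon with vertices (7,8), (7,3), (5,3), (5,8).
By the shoelace formula its area is 10.00.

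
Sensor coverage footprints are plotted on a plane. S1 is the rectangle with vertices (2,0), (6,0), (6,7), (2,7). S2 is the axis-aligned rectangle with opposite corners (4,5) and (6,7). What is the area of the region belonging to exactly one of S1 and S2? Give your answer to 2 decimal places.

|S1∩S2|: x∈[4,6], y∈[5,7] → 2·2 = 4.
|S1 △ S2| = |S1| + |S2| − 2·|S1∩S2| = 28 + 4 − 8 = 24.00.

24.00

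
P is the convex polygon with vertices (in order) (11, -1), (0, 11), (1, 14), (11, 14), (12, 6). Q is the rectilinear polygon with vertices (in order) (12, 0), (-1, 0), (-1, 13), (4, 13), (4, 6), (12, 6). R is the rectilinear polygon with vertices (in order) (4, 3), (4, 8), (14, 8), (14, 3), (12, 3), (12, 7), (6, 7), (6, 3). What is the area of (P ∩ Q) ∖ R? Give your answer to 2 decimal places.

40.39

|P ∩ Q| = 41.4892.
|(P ∩ Q) ∩ R| = 1.0947.
|(P ∩ Q) ∖ R| = 41.4892 − 1.0947 = 40.39.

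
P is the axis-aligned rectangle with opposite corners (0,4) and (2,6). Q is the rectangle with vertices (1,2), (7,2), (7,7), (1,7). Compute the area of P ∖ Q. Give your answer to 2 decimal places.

2.00

|P∩Q|: x∈[1,2], y∈[4,6] → 1·2 = 2.
|P| = 4.
|P ∖ Q| = |P| − |P∩Q| = 4 − 2 = 2.00.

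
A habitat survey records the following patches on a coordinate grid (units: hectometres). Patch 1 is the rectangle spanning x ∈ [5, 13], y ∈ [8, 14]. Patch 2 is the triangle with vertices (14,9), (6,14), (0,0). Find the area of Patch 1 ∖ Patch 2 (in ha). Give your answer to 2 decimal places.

16.58

|Patch 1| = 48, |Patch 1∩Patch 2| = 31.4216.
|Patch 1 ∖ Patch 2| = |Patch 1| − |Patch 1∩Patch 2| = 48 − 31.4216 = 16.58.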